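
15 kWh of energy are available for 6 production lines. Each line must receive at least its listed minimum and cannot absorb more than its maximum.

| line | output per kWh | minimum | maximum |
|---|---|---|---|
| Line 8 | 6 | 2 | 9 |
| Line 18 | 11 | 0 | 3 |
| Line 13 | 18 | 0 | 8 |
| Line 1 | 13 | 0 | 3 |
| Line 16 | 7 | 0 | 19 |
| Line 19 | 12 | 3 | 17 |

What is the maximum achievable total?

Meeting every minimum uses 2+0+0+0+0+3 = 5 kWh, leaving 10.
Rank by output per kWh: Line 13 18 > Line 1 13 > Line 19 12 > Line 18 11 > Line 16 7 > Line 8 6.
Give Line 13 8 more to hit its cap of 8 — 2 left.
Line 1 has room for 3 more but only 2 remain, so it gets 2.
Total = 6×2 + 18×8 + 13×2 + 12×3 = 218.

218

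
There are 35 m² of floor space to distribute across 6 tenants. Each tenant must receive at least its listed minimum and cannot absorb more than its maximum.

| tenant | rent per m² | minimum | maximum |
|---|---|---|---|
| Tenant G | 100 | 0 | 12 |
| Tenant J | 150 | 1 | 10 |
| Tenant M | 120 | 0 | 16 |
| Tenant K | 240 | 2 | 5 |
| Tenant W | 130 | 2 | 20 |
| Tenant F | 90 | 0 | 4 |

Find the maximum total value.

5300

Meeting every minimum uses 0+1+0+2+2+0 = 5 m², leaving 30.
Rank by rent per m²: Tenant K 240 > Tenant J 150 > Tenant W 130 > Tenant M 120 > Tenant G 100 > Tenant F 90.
Give Tenant K 3 more to hit its cap of 5 → 27 left.
Tenant J: +9 to 10 (cap) → 18 left.
Tenant W takes 18 more to reach its cap of 20 → 0 left.
Total = 150×10 + 240×5 + 130×20 = 5300.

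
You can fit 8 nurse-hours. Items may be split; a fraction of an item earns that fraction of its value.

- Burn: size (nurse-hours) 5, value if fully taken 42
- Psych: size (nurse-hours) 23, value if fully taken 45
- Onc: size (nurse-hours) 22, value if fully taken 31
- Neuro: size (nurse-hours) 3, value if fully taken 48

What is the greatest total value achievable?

Best value per unit of size first: Neuro 48/3≈16, Burn 42/5≈8.4, Psych 45/23≈1.96, Onc 31/22≈1.41.
Neuro: take in full, 3 nurse-hours for value 48 ; 5 left.
Take all of Burn (5 nurse-hours, value 42) ; 0 nurse-hours left.
Total value = 90.

90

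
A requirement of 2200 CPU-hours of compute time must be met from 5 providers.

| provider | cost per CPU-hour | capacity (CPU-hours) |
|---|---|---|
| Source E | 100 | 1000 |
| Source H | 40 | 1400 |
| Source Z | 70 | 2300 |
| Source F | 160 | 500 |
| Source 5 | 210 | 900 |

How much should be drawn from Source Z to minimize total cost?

Fill from the cheapest provider first.
Take 1400 from Source H at 40 ; need 800 more.
Take 800 from Source Z at 70 to finish.
Source E, Source F, Source 5: unused.

800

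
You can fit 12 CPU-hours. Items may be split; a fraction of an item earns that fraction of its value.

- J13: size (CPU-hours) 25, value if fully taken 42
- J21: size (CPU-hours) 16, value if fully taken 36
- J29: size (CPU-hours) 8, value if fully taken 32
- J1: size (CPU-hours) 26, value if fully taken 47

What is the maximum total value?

Rank by value-to-size ratio: J29 32/8≈4, J21 36/16≈2.25, J1 47/26≈1.81, J13 42/25≈1.68.
Take all of J29 (8 CPU-hours, value 32) → 4 CPU-hours left.
Fill the last 4 CPU-hours with part of J21: 4/16 of it earns 9.
Total value = 41.

41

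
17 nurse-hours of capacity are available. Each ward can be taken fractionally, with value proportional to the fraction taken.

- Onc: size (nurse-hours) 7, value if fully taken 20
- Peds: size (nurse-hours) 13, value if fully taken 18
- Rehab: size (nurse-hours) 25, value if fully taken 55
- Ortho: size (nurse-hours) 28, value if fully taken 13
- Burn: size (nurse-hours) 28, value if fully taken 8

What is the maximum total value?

Sort by value density: Onc 20/7≈2.86, Rehab 55/25≈2.2, Peds 18/13≈1.38, Ortho 13/28≈0.464, Burn 8/28≈0.286.
Onc: take in full, 7 nurse-hours for value 20 — 10 left.
10 nurse-hours left: a 10/25 share of Rehab gives 55×10/25 = 22.
Total value = 42.

42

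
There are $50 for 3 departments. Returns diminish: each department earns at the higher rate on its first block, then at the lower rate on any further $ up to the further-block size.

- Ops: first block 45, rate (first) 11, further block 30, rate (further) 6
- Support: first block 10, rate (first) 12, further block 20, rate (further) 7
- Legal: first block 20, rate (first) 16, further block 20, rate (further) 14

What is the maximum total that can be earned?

720

Order all 6 blocks by rate: Legal/first 16 > Legal/second 14 > Support/first 12 > Ops/first 11 > Support/second 7 > Ops/second 6.
Legal/first (16): +20 — 30 left.
Fill Legal second block (20 at 14) — 10 left.
Support first at 12: fill all 10 — 0 left.
Total = 16×20 + 14×20 + 12×10 = 720.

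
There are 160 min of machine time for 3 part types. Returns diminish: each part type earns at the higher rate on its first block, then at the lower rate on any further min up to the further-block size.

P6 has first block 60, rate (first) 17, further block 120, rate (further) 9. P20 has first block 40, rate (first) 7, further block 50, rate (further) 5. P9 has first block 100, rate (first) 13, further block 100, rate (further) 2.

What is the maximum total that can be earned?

2320

Rank every tier by rate: P6/first 17 > P9/first 13 > P6/second 9 > P20/first 7 > P20/second 5 > P9/second 2.
Fill P6 first block (60 at 17) → 100 left.
Fill P9 first block (100 at 13) → 0 left.
Total = 17×60 + 13×100 = 2320.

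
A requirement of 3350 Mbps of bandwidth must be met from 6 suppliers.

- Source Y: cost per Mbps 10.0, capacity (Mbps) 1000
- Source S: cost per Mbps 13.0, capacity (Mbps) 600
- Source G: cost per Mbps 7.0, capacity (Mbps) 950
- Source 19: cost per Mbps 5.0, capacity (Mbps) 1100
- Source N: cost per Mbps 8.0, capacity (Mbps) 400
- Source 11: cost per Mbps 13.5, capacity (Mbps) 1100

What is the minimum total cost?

Cheapest first:
Source 19 at 5.0: take all 1100 Mbps — 2250 still needed.
Source G at 7.0: take all 950 Mbps — 1300 still needed.
Take 400 from Source N at 8.0 — need 900 more.
Source Y (10.0): take the remaining 900 — done.
Source S, Source 11: unused.
Cost = 1100×5.0 + 950×7.0 + 400×8.0 + 900×10.0 = 24350.

24350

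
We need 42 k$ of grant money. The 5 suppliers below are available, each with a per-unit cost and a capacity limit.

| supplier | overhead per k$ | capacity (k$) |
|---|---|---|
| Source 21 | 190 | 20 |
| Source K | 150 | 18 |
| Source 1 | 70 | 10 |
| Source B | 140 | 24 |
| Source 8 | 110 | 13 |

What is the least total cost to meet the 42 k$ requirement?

Fill from the cheapest supplier first.
Source 1 at 70: take all 10 k$ ; 32 still needed.
Take 13 from Source 8 at 110 ; need 19 more.
Source B (140): take the remaining 19 ; done.
Source K, Source 21: unused.
Cost = 10×70 + 13×110 + 19×140 = 4790.

4790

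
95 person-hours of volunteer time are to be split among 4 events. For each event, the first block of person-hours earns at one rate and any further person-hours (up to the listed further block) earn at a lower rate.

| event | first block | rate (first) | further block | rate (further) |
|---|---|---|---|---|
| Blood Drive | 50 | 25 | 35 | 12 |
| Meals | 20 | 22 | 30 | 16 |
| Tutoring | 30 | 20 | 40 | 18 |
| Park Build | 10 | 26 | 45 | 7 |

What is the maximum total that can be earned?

Order all 8 blocks by rate: Park Build/T1 26 > Blood Drive/T1 25 > Meals/T1 22 > Tutoring/T1 20 > Tutoring/T2 18 > Meals/T2 16 > Blood Drive/T2 12 > Park Build/T2 7.
Fill Park Build T1 block (10 at 26) ; 85 left.
Fill Blood Drive T1 block (50 at 25) ; 35 left.
Fill Meals T1 block (20 at 22) ; 15 left.
15 remain; put them into Tutoring T1 at 20.
Total = 26×10 + 25×50 + 22×20 + 20×15 = 2250.

2250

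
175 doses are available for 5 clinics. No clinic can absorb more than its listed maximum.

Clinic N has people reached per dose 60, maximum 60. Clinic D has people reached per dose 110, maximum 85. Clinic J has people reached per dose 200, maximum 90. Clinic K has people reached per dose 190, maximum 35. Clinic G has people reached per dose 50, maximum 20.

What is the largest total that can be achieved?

Highest people reached per dose first: Clinic J 200 > Clinic K 190 > Clinic D 110 > Clinic N 60 > Clinic G 50.
Give Clinic J 90 to hit its cap of 90 — 85 left.
Clinic K takes 35 to reach its cap of 35 — 50 left.
Clinic D: +50 (room for 85) → 50. Pool exhausted.
Total = 110×50 + 200×90 + 190×35 = 30150.

30150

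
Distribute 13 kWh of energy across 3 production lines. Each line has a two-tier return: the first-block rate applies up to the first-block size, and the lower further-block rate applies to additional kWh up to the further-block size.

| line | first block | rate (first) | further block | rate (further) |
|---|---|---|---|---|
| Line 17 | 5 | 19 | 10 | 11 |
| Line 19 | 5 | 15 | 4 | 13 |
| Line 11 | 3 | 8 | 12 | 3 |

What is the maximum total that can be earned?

Rank every tier by rate: Line 17/first 19 > Line 19/first 15 > Line 19/second 13 > Line 17/second 11 > Line 11/first 8 > Line 11/second 3.
Fill Line 17 first block (5 at 19) ; 8 left.
Line 19 first at 15: fill all 5 ; 3 left.
Line 19 second at 13: only 3 left, fill 3.
Total = 19×5 + 15×5 + 13×3 = 209.

209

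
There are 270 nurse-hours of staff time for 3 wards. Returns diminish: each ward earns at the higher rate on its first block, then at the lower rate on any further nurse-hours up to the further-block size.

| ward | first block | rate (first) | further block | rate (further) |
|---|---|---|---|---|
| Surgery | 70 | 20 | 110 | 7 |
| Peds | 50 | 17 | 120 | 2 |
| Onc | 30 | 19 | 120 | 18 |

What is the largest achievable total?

Rank every tier by rate: Surgery/tier1 20 > Onc/tier1 19 > Onc/tier2 18 > Peds/tier1 17 > Surgery/tier2 7 > Peds/tier2 2.
Surgery/tier1 (20): +70 ; 200 left.
Fill Onc tier1 block (30 at 19) ; 170 left.
Onc tier2 at 18: fill all 120 ; 50 left.
Peds/tier1 (17): +50 ; 0 left.
Total = 20×70 + 19×30 + 18×120 + 17×50 = 4980.

4980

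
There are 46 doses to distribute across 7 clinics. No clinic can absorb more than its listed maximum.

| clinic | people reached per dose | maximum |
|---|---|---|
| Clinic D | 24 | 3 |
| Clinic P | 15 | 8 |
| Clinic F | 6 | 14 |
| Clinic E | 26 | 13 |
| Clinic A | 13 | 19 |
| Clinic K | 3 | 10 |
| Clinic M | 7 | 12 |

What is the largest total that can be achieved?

798

Highest people reached per dose first: Clinic E 26 > Clinic D 24 > Clinic P 15 > Clinic A 13 > Clinic M 7 > Clinic F 6 > Clinic K 3.
Give Clinic E 13 to hit its cap of 13 ; 33 left.
Clinic D: +3 to 3 (cap) ; 30 left.
Clinic P: +8 to 8 (cap) ; 22 left.
Clinic A: +19 to 19 (cap) ; 3 left.
Only 3 left; Clinic M takes them to reach 3.
Total = 24×3 + 15×8 + 26×13 + 13×19 + 7×3 = 798.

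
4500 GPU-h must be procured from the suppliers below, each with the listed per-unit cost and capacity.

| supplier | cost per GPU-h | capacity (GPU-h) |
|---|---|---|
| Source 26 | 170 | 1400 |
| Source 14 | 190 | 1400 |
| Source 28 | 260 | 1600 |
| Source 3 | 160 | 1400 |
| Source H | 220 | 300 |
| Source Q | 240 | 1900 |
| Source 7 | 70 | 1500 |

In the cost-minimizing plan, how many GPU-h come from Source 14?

Cheapest first:
Source 7 at 70: take all 1500 GPU-h — 3000 still needed.
Source 3 (160): use full 1400 — 1600 GPU-h to go.
Take 1400 from Source 26 at 170 — need 200 more.
Take 200 from Source 14 at 190 to finish.
Source H, Source Q, Source 28: unused.

200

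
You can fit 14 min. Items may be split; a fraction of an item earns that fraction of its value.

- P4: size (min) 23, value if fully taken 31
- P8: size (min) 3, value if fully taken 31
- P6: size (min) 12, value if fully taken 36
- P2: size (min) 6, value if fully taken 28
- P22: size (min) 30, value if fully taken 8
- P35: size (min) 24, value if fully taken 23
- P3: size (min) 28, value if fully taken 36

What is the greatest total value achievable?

Sort by value density: P8 31/3≈10.3, P2 28/6≈4.67, P6 36/12≈3, P4 31/23≈1.35, P3 36/28≈1.29, P35 23/24≈0.958, P22 8/30≈0.267.
P8: take in full, 3 min for value 31 — 11 left.
Take all of P2 (6 min, value 28) — 5 min left.
5 min left: a 5/12 share of P6 gives 36×5/12 = 15.
Total value = 74.

74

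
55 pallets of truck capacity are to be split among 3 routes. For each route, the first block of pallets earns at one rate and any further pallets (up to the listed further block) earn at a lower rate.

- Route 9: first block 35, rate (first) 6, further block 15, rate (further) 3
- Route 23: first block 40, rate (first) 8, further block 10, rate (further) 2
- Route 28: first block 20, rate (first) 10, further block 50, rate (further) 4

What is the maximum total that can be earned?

480

Rank every tier by rate: Route 28/first 10 > Route 23/first 8 > Route 9/first 6 > Route 28/second 4 > Route 9/second 3 > Route 23/second 2.
Route 28 first at 10: fill all 20 ; 35 left.
35 remain; put them into Route 23 first at 8.
Total = 10×20 + 8×35 = 480.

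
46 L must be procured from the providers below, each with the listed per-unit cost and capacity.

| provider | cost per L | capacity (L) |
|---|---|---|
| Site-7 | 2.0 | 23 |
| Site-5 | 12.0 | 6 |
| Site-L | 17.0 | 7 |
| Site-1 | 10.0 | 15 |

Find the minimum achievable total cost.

302

Fill from the cheapest provider first.
Site-7 (2.0): use full 23 ; 23 L to go.
Site-1 (10.0): use full 15 ; 8 L to go.
Site-5 at 12.0: take all 6 L ; 2 still needed.
Take 2 from Site-L at 17.0 to finish.
Cost = 23×2.0 + 15×10.0 + 6×12.0 + 2×17.0 = 302.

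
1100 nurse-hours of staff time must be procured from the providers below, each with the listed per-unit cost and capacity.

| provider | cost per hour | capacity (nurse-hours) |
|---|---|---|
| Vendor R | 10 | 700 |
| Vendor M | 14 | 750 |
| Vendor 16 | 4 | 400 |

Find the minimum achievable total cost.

8600

Cheapest first:
Take 400 from Vendor 16 at 4 — need 700 more.
Vendor R at 10: take all 700 nurse-hours — 0 still needed.
Vendor M: unused.
Cost = 400×4 + 700×10 = 8600.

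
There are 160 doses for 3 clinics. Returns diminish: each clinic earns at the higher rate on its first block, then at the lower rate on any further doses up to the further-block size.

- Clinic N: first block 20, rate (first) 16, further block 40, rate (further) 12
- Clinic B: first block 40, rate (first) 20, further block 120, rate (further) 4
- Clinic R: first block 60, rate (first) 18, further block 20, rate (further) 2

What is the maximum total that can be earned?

Rank every tier by rate: Clinic B/T1 20 > Clinic R/T1 18 > Clinic N/T1 16 > Clinic N/T2 12 > Clinic B/T2 4 > Clinic R/T2 2.
Clinic B T1 at 20: fill all 40 ; 120 left.
Clinic R/T1 (18): +60 ; 60 left.
Fill Clinic N T1 block (20 at 16) ; 40 left.
Clinic N T2 at 12: fill all 40 ; 0 left.
Total = 20×40 + 18×60 + 16×20 + 12×40 = 2680.

2680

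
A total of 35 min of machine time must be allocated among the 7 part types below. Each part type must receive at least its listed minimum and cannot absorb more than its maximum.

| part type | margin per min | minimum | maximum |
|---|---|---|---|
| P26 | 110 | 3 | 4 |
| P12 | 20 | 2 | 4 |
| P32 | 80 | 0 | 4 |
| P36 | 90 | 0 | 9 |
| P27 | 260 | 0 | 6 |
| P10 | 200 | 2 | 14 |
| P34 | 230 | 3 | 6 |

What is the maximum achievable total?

6490

Meeting every minimum uses 3+2+0+0+0+2+3 = 10 min, leaving 25.
Highest margin per min first: P27 260 > P34 230 > P10 200 > P26 110 > P36 90 > P32 80 > P12 20.
P27 takes 6 more to reach its cap of 6 — 19 left.
P34 takes 3 more to reach its cap of 6 — 16 left.
Give P10 12 more to hit its cap of 14 — 4 left.
P26: +1 to 4 (cap) — 3 left.
Only 3 left; P36 takes them to reach 3.
Total = 110×4 + 20×2 + 90×3 + 260×6 + 200×14 + 230×6 = 6490.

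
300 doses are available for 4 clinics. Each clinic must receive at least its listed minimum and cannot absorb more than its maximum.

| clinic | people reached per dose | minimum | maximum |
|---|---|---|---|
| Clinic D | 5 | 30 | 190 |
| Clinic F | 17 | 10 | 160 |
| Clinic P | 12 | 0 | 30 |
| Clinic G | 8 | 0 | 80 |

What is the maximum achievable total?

3870

Meeting every minimum uses 30+10+0+0 = 40 doses, leaving 260.
Rank by people reached per dose: Clinic F 17 > Clinic P 12 > Clinic G 8 > Clinic D 5.
Clinic F: +150 to 160 (cap) → 110 left.
Give Clinic P 30 more to hit its cap of 30 → 80 left.
Clinic G: +80 to 80 (cap) → 0 left.
Total = 5×30 + 17×160 + 12×30 + 8×80 = 3870.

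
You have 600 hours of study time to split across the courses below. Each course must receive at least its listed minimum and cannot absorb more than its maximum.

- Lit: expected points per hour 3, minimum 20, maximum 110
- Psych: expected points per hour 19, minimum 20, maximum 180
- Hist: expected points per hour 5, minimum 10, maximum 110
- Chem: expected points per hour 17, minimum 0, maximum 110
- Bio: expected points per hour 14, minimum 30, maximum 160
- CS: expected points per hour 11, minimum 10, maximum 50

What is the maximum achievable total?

8540

Meeting every minimum uses 20+20+10+0+30+10 = 90 hours, leaving 510.
Rank by expected points per hour: Psych 19 > Chem 17 > Bio 14 > CS 11 > Hist 5 > Lit 3.
Give Psych 160 more to hit its cap of 180 — 350 left.
Chem: +110 to 110 (cap) — 240 left.
Give Bio 130 more to hit its cap of 160 — 110 left.
Give CS 40 more to hit its cap of 50 — 70 left.
Hist: +70 (room for 100) → 80. Pool exhausted.
Total = 3×20 + 19×180 + 5×80 + 17×110 + 14×160 + 11×50 = 8540.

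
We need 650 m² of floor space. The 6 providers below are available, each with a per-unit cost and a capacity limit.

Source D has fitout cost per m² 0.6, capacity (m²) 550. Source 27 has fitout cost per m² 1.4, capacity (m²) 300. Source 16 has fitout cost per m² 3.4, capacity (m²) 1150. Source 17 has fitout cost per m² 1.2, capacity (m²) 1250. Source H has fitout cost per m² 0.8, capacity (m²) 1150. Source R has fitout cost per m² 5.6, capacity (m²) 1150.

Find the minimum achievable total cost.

Cheapest first:
Take 550 from Source D at 0.6 — need 100 more.
Take 100 from Source H at 0.8 to finish.
Source 17, Source 27, Source 16, Source R: unused.
Cost = 550×0.6 + 100×0.8 = 410.

410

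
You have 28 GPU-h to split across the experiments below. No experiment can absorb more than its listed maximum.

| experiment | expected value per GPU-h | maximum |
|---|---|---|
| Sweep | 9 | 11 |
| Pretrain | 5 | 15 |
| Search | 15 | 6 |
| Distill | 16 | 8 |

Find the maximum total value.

Order the experiments by expected value per GPU-h: Distill 16 > Search 15 > Sweep 9 > Pretrain 5.
Distill: +8 to 8 (cap) → 20 left.
Search takes 6 to reach its cap of 6 → 14 left.
Sweep takes 11 to reach its cap of 11 → 3 left.
Only 3 left; Pretrain takes them to reach 3.
Total = 9×11 + 5×3 + 15×6 + 16×8 = 332.

332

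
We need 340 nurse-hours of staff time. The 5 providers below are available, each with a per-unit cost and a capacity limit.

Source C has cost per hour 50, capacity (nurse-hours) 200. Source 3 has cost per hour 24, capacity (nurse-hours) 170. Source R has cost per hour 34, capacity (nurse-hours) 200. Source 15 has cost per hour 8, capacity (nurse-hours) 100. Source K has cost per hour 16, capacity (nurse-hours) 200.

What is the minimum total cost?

Fill from the cheapest provider first.
Source 15 (8): use full 100 ; 240 nurse-hours to go.
Source K (16): use full 200 ; 40 nurse-hours to go.
Source 3 at 24: take 40 of its 170 ; requirement met.
Source R, Source C: unused.
Cost = 100×8 + 200×16 + 40×24 = 4960.

4960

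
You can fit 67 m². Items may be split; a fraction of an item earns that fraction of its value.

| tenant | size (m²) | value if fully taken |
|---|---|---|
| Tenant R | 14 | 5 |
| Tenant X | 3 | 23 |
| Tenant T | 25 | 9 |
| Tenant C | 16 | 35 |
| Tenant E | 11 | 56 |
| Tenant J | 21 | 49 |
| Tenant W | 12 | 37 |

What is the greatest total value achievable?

201.44

Rank by value-to-size ratio: Tenant X 23/3≈7.67, Tenant E 56/11≈5.09, Tenant W 37/12≈3.08, Tenant J 49/21≈2.33, Tenant C 35/16≈2.19, Tenant T 9/25≈0.36, Tenant R 5/14≈0.357.
Tenant X: take in full, 3 m² for value 23 ; 64 left.
All 11 m² of Tenant E fit (value 56) ; 53 remain.
Tenant W: take in full, 12 m² for value 37 ; 41 left.
Tenant J: take in full, 21 m² for value 49 ; 20 left.
Tenant C: take in full, 16 m² for value 35 ; 4 left.
Only 4 m² remain; take 4/25 of Tenant T for value 9×4/25 = 1.44.
Total value = 201.44.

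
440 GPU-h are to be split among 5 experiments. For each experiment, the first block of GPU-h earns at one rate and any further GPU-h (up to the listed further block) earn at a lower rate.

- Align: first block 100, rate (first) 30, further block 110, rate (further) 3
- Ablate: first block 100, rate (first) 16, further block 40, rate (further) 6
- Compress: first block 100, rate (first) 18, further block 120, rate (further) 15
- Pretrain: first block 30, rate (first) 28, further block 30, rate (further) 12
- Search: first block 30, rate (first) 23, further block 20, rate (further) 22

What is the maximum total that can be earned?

9270

Rank every tier by rate: Align/first 30 > Pretrain/first 28 > Search/first 23 > Search/second 22 > Compress/first 18 > Ablate/first 16 > Compress/second 15 > Pretrain/second 12 > Ablate/second 6 > Align/second 3.
Align first at 30: fill all 100 — 340 left.
Fill Pretrain first block (30 at 28) — 310 left.
Search first at 23: fill all 30 — 280 left.
Search second at 22: fill all 20 — 260 left.
Fill Compress first block (100 at 18) — 160 left.
Fill Ablate first block (100 at 16) — 60 left.
Compress second at 15: only 60 left, fill 60.
Total = 30×100 + 28×30 + 23×30 + 22×20 + 18×100 + 16×100 + 15×60 = 9270.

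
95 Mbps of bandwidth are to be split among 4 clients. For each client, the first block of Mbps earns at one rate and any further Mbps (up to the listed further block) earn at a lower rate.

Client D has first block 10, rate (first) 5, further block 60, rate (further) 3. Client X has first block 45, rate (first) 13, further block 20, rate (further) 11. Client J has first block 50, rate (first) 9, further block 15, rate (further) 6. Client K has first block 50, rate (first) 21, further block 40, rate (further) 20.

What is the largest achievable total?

1915

Rank every tier by rate: Client K/tier1 21 > Client K/tier2 20 > Client X/tier1 13 > Client X/tier2 11 > Client J/tier1 9 > Client J/tier2 6 > Client D/tier1 5 > Client D/tier2 3.
Client K/tier1 (21): +50 — 45 left.
Client K tier2 at 20: fill all 40 — 5 left.
5 remain; put them into Client X tier1 at 13.
Total = 21×50 + 20×40 + 13×5 = 1915.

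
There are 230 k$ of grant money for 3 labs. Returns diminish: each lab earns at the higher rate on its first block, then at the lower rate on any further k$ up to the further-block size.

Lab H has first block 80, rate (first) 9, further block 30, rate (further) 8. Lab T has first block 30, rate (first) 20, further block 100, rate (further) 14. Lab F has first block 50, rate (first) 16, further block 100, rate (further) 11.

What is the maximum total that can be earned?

Rank every tier by rate: Lab T/tier1 20 > Lab F/tier1 16 > Lab T/tier2 14 > Lab F/tier2 11 > Lab H/tier1 9 > Lab H/tier2 8.
Fill Lab T tier1 block (30 at 20) ; 200 left.
Fill Lab F tier1 block (50 at 16) ; 150 left.
Fill Lab T tier2 block (100 at 14) ; 50 left.
50 remain; put them into Lab F tier2 at 11.
Total = 20×30 + 16×50 + 14×100 + 11×50 = 3350.

3350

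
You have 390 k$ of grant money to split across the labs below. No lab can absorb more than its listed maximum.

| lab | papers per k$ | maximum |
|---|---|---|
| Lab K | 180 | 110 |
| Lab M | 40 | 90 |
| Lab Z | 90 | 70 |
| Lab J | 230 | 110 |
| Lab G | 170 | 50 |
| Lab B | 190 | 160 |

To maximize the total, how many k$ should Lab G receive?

10

Highest papers per k$ first: Lab J 230 > Lab B 190 > Lab K 180 > Lab G 170 > Lab Z 90 > Lab M 40.
Give Lab J 110 to hit its cap of 110 — 280 left.
Lab B: +160 to 160 (cap) — 120 left.
Lab K: +110 to 110 (cap) — 10 left.
Lab G: +10 (room for 50) → 10. Pool exhausted.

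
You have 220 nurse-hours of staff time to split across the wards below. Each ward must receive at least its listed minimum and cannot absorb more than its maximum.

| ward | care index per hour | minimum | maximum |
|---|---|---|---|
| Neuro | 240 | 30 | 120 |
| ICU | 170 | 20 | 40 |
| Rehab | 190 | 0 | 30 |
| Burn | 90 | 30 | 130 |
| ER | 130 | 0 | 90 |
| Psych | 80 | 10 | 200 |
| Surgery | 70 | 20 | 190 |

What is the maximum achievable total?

40900

Meeting every minimum uses 30+20+0+30+0+10+20 = 110 nurse-hours, leaving 110.
Rank by care index per hour: Neuro 240 > Rehab 190 > ICU 170 > ER 130 > Burn 90 > Psych 80 > Surgery 70.
Neuro takes 90 more to reach its cap of 120 — 20 left.
Rehab has room for 30 more but only 20 remain, so it gets 20.
Total = 240×120 + 170×20 + 190×20 + 90×30 + 80×10 + 70×20 = 40900.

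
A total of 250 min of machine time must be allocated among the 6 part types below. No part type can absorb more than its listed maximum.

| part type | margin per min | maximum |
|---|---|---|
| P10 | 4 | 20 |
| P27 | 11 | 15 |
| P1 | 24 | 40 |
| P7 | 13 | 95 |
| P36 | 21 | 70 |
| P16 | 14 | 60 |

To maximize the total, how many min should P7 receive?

Highest margin per min first: P1 24 > P36 21 > P16 14 > P7 13 > P27 11 > P10 4.
P1 takes 40 to reach its cap of 40 — 210 left.
P36 takes 70 to reach its cap of 70 — 140 left.
P16: +60 to 60 (cap) — 80 left.
Only 80 left; P7 takes them to reach 80.

80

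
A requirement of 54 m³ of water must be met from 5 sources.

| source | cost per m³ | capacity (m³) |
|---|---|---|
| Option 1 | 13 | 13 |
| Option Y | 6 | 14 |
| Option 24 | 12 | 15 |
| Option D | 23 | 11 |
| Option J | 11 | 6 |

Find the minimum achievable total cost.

637

Use sources in increasing cost order.
Option Y (6): use full 14 → 40 m³ to go.
Option J at 11: take all 6 m³ → 34 still needed.
Option 24 (12): use full 15 → 19 m³ to go.
Take 13 from Option 1 at 13 → need 6 more.
Option D at 23: take 6 of its 11 → requirement met.
Cost = 14×6 + 6×11 + 15×12 + 13×13 + 6×23 = 637.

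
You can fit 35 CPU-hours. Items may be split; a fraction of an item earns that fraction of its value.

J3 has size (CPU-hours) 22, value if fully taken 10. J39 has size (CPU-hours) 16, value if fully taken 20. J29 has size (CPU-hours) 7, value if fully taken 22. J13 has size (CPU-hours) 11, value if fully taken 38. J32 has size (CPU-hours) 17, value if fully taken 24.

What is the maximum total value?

84

Rank by value-to-size ratio: J13 38/11≈3.45, J29 22/7≈3.14, J32 24/17≈1.41, J39 20/16≈1.25, J3 10/22≈0.455.
Take all of J13 (11 CPU-hours, value 38) — 24 CPU-hours left.
Take all of J29 (7 CPU-hours, value 22) — 17 CPU-hours left.
All 17 CPU-hours of J32 fit (value 24) — 0 remain.
Total value = 84.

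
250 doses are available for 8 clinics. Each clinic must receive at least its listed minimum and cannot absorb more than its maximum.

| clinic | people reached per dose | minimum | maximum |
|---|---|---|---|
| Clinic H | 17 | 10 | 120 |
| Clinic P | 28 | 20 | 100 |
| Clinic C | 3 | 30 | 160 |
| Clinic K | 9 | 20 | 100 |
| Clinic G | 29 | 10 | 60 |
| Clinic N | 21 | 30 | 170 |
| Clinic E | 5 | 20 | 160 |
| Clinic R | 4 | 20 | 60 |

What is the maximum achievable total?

4670

Meeting every minimum uses 10+20+30+20+10+30+20+20 = 160 doses, leaving 90.
Highest people reached per dose first: Clinic G 29 > Clinic P 28 > Clinic N 21 > Clinic H 17 > Clinic K 9 > Clinic E 5 > Clinic R 4 > Clinic C 3.
Clinic G: +50 to 60 (cap) → 40 left.
Only 40 left; Clinic P takes them to reach 60.
Total = 17×10 + 28×60 + 3×30 + 9×20 + 29×60 + 21×30 + 5×20 + 4×20 = 4670.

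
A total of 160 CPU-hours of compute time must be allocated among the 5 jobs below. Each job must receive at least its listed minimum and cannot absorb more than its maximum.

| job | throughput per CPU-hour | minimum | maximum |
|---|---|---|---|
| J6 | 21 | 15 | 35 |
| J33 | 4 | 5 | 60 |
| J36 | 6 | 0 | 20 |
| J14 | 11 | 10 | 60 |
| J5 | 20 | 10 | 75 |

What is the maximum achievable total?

2750

Meeting every minimum uses 15+5+0+10+10 = 40 CPU-hours, leaving 120.
Order the jobs by throughput per CPU-hour: J6 21 > J5 20 > J14 11 > J36 6 > J33 4.
J6 takes 20 more to reach its cap of 35 → 100 left.
Give J5 65 more to hit its cap of 75 → 35 left.
J14: +35 (room for 50) → 45. Pool exhausted.
Total = 21×35 + 4×5 + 11×45 + 20×75 = 2750.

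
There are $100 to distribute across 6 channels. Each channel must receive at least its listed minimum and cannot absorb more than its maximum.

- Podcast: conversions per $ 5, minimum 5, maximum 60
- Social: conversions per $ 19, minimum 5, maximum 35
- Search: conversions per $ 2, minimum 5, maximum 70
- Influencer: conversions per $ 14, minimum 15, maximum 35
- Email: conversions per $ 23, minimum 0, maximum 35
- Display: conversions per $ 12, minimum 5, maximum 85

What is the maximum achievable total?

Meeting every minimum uses 5+5+5+15+0+5 = 35 $, leaving 65.
Order the channels by conversions per $: Email 23 > Social 19 > Influencer 14 > Display 12 > Podcast 5 > Search 2.
Give Email 35 more to hit its cap of 35 → 30 left.
Give Social 30 more to hit its cap of 35 → 0 left.
Total = 5×5 + 19×35 + 2×5 + 14×15 + 23×35 + 12×5 = 1775.

1775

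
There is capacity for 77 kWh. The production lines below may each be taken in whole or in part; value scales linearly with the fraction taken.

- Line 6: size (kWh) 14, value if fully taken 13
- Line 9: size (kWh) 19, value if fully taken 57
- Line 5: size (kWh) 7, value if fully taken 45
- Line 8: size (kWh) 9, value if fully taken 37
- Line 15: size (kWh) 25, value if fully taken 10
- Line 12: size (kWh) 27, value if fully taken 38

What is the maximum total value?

Best value per unit of size first: Line 5 45/7≈6.43, Line 8 37/9≈4.11, Line 9 57/19≈3, Line 12 38/27≈1.41, Line 6 13/14≈0.929, Line 15 10/25≈0.4.
Line 5: take in full, 7 kWh for value 45 — 70 left.
All 9 kWh of Line 8 fit (value 37) — 61 remain.
All 19 kWh of Line 9 fit (value 57) — 42 remain.
Line 12: take in full, 27 kWh for value 38 — 15 left.
Line 6: take in full, 14 kWh for value 13 — 1 left.
Fill the last 1 kWh with part of Line 15: 1/25 of it earns 0.4.
Total value = 190.4.

190.4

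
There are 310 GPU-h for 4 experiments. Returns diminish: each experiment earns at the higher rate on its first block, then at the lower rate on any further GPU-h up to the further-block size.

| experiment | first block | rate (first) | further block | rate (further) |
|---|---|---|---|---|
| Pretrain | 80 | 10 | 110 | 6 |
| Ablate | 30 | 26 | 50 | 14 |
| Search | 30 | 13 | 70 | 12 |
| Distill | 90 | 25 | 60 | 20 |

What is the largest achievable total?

Rank every tier by rate: Ablate/first 26 > Distill/first 25 > Distill/second 20 > Ablate/second 14 > Search/first 13 > Search/second 12 > Pretrain/first 10 > Pretrain/second 6.
Ablate first at 26: fill all 30 — 280 left.
Fill Distill first block (90 at 25) — 190 left.
Distill/second (20): +60 — 130 left.
Ablate second at 14: fill all 50 — 80 left.
Fill Search first block (30 at 13) — 50 left.
Search second at 12: only 50 left, fill 50.
Total = 26×30 + 25×90 + 20×60 + 14×50 + 13×30 + 12×50 = 5920.

5920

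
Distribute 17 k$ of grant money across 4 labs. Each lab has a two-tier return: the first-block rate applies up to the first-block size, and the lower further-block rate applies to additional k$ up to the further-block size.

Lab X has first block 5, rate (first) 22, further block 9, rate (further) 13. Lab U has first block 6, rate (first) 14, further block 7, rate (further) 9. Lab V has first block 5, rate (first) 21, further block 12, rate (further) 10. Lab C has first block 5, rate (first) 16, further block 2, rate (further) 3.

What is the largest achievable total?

323

Order all 8 blocks by rate: Lab X/tier1 22 > Lab V/tier1 21 > Lab C/tier1 16 > Lab U/tier1 14 > Lab X/tier2 13 > Lab V/tier2 10 > Lab U/tier2 9 > Lab C/tier2 3.
Lab X/tier1 (22): +5 ; 12 left.
Lab V tier1 at 21: fill all 5 ; 7 left.
Fill Lab C tier1 block (5 at 16) ; 2 left.
Lab U/tier1: +2 of 6 at 14; pool empty.
Total = 22×5 + 21×5 + 16×5 + 14×2 = 323.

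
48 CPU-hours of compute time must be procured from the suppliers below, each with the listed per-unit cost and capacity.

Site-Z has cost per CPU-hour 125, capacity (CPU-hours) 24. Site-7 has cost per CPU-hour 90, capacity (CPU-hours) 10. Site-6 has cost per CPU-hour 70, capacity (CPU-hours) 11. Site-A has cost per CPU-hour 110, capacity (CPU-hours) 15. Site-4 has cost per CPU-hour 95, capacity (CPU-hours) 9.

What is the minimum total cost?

Use suppliers in increasing cost order.
Site-6 at 70: take all 11 CPU-hours ; 37 still needed.
Site-7 (90): use full 10 ; 27 CPU-hours to go.
Site-4 (95): use full 9 ; 18 CPU-hours to go.
Site-A (110): use full 15 ; 3 CPU-hours to go.
Take 3 from Site-Z at 125 to finish.
Cost = 11×70 + 10×90 + 9×95 + 15×110 + 3×125 = 4550.

4550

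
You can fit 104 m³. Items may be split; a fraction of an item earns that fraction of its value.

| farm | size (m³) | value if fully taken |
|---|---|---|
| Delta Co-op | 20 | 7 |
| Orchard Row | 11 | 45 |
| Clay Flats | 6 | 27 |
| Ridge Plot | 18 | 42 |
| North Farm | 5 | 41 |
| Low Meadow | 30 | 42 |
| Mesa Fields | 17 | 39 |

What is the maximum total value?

241.95

Sort by value density: North Farm 41/5≈8.2, Clay Flats 27/6≈4.5, Orchard Row 45/11≈4.09, Ridge Plot 42/18≈2.33, Mesa Fields 39/17≈2.29, Low Meadow 42/30≈1.4, Delta Co-op 7/20≈0.35.
North Farm: take in full, 5 m³ for value 41 → 99 left.
Take all of Clay Flats (6 m³, value 27) → 93 m³ left.
All 11 m³ of Orchard Row fit (value 45) → 82 remain.
Take all of Ridge Plot (18 m³, value 42) → 64 m³ left.
All 17 m³ of Mesa Fields fit (value 39) → 47 remain.
Take all of Low Meadow (30 m³, value 42) → 17 m³ left.
Fill the last 17 m³ with part of Delta Co-op: 17/20 of it earns 5.95.
Total value = 241.95.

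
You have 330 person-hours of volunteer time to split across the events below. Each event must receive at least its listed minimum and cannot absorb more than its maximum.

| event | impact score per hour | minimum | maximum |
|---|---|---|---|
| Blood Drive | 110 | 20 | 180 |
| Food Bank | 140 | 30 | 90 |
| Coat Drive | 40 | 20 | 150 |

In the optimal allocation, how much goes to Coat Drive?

Meeting every minimum uses 20+30+20 = 70 person-hours, leaving 260.
Highest impact score per hour first: Food Bank 140 > Blood Drive 110 > Coat Drive 40.
Food Bank takes 60 more to reach its cap of 90 — 200 left.
Give Blood Drive 160 more to hit its cap of 180 — 40 left.
Coat Drive: +40 (room for 130) → 60. Pool exhausted.

60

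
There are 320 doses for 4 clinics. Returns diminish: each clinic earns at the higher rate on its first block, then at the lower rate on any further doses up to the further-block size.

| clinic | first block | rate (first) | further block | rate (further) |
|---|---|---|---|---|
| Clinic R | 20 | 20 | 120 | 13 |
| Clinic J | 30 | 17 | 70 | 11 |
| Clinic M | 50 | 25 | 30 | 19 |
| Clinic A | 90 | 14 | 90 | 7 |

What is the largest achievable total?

Order all 8 blocks by rate: Clinic M/T1 25 > Clinic R/T1 20 > Clinic M/T2 19 > Clinic J/T1 17 > Clinic A/T1 14 > Clinic R/T2 13 > Clinic J/T2 11 > Clinic A/T2 7.
Clinic M T1 at 25: fill all 50 ; 270 left.
Clinic R T1 at 20: fill all 20 ; 250 left.
Clinic M/T2 (19): +30 ; 220 left.
Fill Clinic J T1 block (30 at 17) ; 190 left.
Fill Clinic A T1 block (90 at 14) ; 100 left.
100 remain; put them into Clinic R T2 at 13.
Total = 25×50 + 20×20 + 19×30 + 17×30 + 14×90 + 13×100 = 5290.

5290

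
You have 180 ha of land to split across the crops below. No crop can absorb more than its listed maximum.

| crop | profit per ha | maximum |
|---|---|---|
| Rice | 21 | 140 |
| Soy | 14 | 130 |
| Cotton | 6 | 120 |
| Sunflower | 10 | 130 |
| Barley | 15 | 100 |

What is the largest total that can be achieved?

3540

Highest profit per ha first: Rice 21 > Barley 15 > Soy 14 > Sunflower 10 > Cotton 6.
Give Rice 140 to hit its cap of 140 ; 40 left.
Barley has room for 100 but only 40 remain, so it gets 40.
Total = 21×140 + 15×40 = 3540.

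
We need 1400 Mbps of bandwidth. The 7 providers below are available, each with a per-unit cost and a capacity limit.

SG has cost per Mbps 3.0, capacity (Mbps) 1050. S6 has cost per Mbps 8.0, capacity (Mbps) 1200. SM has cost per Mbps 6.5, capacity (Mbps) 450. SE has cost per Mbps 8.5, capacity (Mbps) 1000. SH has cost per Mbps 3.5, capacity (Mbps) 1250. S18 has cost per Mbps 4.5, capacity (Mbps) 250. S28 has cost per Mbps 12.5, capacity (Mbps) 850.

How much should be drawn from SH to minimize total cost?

Cheapest first:
SG (3.0): use full 1050 ; 350 Mbps to go.
SH at 3.5: take 350 of its 1250 ; requirement met.
S18, SM, S6, SE, S28: unused.

350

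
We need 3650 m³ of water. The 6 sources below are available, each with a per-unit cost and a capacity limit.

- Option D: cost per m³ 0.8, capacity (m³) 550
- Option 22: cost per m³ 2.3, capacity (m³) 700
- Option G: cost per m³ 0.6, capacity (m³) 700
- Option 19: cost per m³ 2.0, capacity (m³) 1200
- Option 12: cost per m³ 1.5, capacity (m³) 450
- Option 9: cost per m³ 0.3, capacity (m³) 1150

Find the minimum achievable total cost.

Use sources in increasing cost order.
Take 1150 from Option 9 at 0.3 — need 2500 more.
Option G (0.6): use full 700 — 1800 m³ to go.
Take 550 from Option D at 0.8 — need 1250 more.
Take 450 from Option 12 at 1.5 — need 800 more.
Option 19 (2.0): take the remaining 800 — done.
Option 22: unused.
Cost = 1150×0.3 + 700×0.6 + 550×0.8 + 450×1.5 + 800×2.0 = 3480.

3480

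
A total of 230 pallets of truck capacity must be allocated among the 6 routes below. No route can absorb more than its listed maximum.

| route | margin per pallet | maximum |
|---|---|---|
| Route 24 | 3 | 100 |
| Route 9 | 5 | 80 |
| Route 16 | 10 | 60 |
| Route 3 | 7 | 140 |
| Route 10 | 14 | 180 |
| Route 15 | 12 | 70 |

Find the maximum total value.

Rank by margin per pallet: Route 10 14 > Route 15 12 > Route 16 10 > Route 3 7 > Route 9 5 > Route 24 3.
Give Route 10 180 to hit its cap of 180 — 50 left.
Only 50 left; Route 15 takes them to reach 50.
Total = 14×180 + 12×50 = 3120.

3120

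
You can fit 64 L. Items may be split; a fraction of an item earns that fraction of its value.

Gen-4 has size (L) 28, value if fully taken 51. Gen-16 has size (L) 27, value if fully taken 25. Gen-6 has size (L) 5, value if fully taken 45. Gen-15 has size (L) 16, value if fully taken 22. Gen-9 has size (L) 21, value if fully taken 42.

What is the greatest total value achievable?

151.75

Sort by value density: Gen-6 45/5≈9, Gen-9 42/21≈2, Gen-4 51/28≈1.82, Gen-15 22/16≈1.38, Gen-16 25/27≈0.926.
Gen-6: take in full, 5 L for value 45 ; 59 left.
All 21 L of Gen-9 fit (value 42) ; 38 remain.
Gen-4: take in full, 28 L for value 51 ; 10 left.
10 L left: a 10/16 share of Gen-15 gives 22×10/16 = 13.75.
Total value = 151.75.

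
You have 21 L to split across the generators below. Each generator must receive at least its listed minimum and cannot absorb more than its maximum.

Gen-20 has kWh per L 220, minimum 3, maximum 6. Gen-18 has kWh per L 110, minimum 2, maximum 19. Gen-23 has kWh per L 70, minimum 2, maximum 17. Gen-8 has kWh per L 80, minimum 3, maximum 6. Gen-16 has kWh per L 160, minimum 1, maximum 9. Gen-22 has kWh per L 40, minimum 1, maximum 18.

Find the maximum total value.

3080

Meeting every minimum uses 3+2+2+3+1+1 = 12 L, leaving 9.
Highest kWh per L first: Gen-20 220 > Gen-16 160 > Gen-18 110 > Gen-8 80 > Gen-23 70 > Gen-22 40.
Gen-20: +3 to 6 (cap) → 6 left.
Gen-16 has room for 8 more but only 6 remain, so it gets 7.
Total = 220×6 + 110×2 + 70×2 + 80×3 + 160×7 + 40×1 = 3080.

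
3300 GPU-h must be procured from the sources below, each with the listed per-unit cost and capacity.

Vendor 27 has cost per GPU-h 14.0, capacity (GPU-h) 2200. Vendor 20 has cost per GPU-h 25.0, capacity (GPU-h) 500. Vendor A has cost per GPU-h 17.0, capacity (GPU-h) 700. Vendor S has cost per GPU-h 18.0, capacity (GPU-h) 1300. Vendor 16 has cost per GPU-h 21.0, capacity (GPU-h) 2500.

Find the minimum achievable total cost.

49900

Cheapest first:
Take 2200 from Vendor 27 at 14.0 → need 1100 more.
Take 700 from Vendor A at 17.0 → need 400 more.
Take 400 from Vendor S at 18.0 to finish.
Vendor 16, Vendor 20: unused.
Cost = 2200×14.0 + 700×17.0 + 400×18.0 = 49900.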